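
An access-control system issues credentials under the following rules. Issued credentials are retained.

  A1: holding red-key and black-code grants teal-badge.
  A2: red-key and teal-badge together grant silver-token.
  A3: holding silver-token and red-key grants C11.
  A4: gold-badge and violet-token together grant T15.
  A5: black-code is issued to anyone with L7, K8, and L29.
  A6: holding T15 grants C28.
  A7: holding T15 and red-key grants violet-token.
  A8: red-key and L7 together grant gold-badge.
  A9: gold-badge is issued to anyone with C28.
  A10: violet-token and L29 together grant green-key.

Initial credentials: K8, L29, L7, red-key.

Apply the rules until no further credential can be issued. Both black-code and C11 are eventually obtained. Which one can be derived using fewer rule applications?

black-code: Holding L7, K8, and L29 grants black-code (A5). [1 rule application]
C11: Holding L7, K8, and L29 grants black-code (A5). Holding red-key and black-code grants teal-badge (A1). Holding red-key and teal-badge grants silver-token (A2). Holding silver-token and red-key grants C11 (A3). [4 rule applications]
black-code needs fewer.

black-code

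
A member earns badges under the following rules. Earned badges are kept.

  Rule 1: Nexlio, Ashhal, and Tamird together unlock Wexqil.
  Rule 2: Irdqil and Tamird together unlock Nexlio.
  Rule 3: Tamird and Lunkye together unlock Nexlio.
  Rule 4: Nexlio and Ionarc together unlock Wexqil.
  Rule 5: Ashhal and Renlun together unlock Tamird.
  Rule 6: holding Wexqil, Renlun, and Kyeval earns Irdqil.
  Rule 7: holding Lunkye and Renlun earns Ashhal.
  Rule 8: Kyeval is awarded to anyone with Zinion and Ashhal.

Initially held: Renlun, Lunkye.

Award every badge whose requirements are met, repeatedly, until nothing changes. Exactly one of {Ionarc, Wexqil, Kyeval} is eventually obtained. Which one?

Wexqil

With Lunkye and Renlun, Ashhal is earned (Rule 7).
With Ashhal and Renlun, Tamird is earned (Rule 5).
With Tamird and Lunkye, Nexlio is earned (Rule 3).
With Nexlio, Ashhal, and Tamird, Wexqil is earned (Rule 1).
Kyeval would need Zinion and Ashhal (Rule 8), but Zinion is never earned. No rule produces Ionarc, and it is not given.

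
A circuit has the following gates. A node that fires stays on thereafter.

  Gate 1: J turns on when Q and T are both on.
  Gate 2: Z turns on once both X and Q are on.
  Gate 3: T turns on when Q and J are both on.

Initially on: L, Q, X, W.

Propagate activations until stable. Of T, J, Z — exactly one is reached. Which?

X and Q are on, so Z turns on (Gate 2).
J would need Q and T (Gate 1), but T never turns on. T would need Q and J (Gate 3), but J never turns on.

Z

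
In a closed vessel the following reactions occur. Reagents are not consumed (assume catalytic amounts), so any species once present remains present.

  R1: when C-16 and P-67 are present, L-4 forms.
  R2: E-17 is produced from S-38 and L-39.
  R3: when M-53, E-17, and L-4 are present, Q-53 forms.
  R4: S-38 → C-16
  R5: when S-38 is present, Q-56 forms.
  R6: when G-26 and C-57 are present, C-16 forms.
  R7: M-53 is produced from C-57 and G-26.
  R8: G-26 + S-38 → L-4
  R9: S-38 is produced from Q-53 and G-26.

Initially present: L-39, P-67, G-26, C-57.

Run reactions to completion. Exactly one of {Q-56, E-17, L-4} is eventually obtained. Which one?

G-26 and C-57 present → C-16 forms (R6).
C-16 and P-67 present → L-4 forms (R1).
Q-56 would need S-38 (R5), but S-38 never forms. E-17 would need S-38 and L-39 (R2), but S-38 never forms.

L-4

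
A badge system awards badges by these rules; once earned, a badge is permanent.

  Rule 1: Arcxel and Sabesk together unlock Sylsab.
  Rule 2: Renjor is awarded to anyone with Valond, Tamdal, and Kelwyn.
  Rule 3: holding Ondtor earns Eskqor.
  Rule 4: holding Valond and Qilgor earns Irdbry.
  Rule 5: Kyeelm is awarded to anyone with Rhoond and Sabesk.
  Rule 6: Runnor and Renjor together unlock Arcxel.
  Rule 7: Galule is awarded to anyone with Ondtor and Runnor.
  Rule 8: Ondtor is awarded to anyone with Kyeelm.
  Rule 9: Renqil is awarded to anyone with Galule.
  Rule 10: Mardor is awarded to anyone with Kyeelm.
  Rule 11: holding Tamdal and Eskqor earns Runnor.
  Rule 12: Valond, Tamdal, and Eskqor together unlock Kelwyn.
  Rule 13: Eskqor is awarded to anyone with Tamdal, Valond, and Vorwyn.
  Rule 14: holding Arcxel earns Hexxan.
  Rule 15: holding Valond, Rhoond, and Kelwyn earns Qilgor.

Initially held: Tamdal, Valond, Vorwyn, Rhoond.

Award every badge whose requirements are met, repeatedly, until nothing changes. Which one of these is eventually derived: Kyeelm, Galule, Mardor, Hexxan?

Hexxan

With Tamdal, Valond, and Vorwyn, Eskqor is earned (Rule 13).
With Valond, Tamdal, and Eskqor, Kelwyn is earned (Rule 12).
With Tamdal and Eskqor, Runnor is earned (Rule 11).
With Valond, Tamdal, and Kelwyn, Renjor is earned (Rule 2).
With Runnor and Renjor, Arcxel is earned (Rule 6).
With Arcxel, Hexxan is earned (Rule 14).
Mardor would need Kyeelm (Rule 10), but Kyeelm is never earned. Galule would need Ondtor and Runnor (Rule 7), but Ondtor is never earned. Kyeelm would need Rhoond and Sabesk (Rule 5), but Sabesk is never earned.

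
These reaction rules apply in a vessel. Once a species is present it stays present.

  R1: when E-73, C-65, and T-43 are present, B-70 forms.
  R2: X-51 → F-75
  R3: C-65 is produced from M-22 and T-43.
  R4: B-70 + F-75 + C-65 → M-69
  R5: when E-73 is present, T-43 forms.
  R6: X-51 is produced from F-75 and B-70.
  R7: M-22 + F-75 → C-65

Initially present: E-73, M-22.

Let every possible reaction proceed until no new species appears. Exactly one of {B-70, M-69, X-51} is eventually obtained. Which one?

B-70

E-73 present → T-43 forms (R5).
M-22 and T-43 present → C-65 forms (R3).
E-73, C-65, and T-43 present → B-70 forms (R1).
X-51 would need F-75 and B-70 (R6), but F-75 never forms. M-69 would need B-70, F-75, and C-65 (R4), but F-75 never forms.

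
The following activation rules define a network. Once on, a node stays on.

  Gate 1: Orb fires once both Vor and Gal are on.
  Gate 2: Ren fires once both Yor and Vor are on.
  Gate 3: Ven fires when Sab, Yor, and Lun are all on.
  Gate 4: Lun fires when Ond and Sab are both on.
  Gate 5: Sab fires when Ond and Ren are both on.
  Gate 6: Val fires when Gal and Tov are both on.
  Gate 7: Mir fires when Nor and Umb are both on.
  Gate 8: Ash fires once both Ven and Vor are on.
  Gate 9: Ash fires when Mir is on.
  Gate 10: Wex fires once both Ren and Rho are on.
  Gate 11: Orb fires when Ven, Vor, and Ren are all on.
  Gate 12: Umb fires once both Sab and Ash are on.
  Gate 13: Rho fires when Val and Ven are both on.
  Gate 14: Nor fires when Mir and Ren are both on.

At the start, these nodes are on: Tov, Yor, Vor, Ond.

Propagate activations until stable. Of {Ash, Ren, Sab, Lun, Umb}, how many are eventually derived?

Gate 2: Yor and Vor on → Ren on.
Gate 5: Ond and Ren on → Sab on.
Gate 4: Ond and Sab on → Lun on.
Sab, Yor, and Lun are on, so Ven fires (Gate 3).
Ven and Vor are on, so Ash fires (Gate 8).
Gate 12: Sab and Ash on → Umb on.
Ash: reached.
Ren: reached.
Sab: reached.
Lun: reached.
Umb: reached.
All 5 are reached.

5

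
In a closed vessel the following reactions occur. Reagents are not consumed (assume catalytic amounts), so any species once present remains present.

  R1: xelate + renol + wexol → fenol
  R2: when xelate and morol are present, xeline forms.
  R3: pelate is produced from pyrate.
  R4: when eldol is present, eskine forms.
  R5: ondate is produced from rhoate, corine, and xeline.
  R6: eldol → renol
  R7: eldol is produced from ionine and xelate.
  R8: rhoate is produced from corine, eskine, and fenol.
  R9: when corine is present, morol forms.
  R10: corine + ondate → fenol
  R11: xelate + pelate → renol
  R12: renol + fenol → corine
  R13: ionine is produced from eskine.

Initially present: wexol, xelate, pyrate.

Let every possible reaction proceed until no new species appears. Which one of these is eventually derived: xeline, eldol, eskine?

pyrate present → pelate forms (R3).
xelate and pelate present → renol forms (R11).
xelate, renol, and wexol present → fenol forms (R1).
renol and fenol present → corine forms (R12).
corine present → morol forms (R9).
xelate and morol present → xeline forms (R2).
eldol would need ionine and xelate (R7), but ionine never forms. eskine would need eldol (R4), but eldol never forms.

xeline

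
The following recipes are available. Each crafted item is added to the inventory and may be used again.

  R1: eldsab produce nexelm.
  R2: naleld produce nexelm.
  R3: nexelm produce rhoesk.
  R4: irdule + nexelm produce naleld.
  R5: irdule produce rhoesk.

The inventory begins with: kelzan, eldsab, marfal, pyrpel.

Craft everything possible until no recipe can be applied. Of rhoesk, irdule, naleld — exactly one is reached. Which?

rhoesk

Using R1, eldsab makes nexelm.
Using R3, nexelm makes rhoesk.
No rule produces irdule, and it is not given. naleld would need irdule and nexelm (R4), but irdule is never obtained.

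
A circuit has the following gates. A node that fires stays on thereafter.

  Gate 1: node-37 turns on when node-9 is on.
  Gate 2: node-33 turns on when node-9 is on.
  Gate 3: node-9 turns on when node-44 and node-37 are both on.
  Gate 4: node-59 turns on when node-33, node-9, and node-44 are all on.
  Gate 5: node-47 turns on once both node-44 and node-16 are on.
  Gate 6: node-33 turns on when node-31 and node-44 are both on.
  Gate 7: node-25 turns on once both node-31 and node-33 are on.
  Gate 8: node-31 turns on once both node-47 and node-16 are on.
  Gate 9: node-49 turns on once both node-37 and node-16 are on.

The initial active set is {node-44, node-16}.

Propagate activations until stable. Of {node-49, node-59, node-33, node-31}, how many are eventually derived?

Gate 5: node-44 and node-16 on → node-47 on.
node-47 and node-16 are on, so node-31 turns on (Gate 8).
node-31 and node-44 are on, so node-33 turns on (Gate 6).
node-49 would need node-37 and node-16 (Gate 9), but node-37 never turns on.
node-59 would need node-33, node-9, and node-44 (Gate 4), but node-9 never turns on.
node-33: reached.
node-31: reached.
Reached: node-33 and node-31 — 2 of the 4.

2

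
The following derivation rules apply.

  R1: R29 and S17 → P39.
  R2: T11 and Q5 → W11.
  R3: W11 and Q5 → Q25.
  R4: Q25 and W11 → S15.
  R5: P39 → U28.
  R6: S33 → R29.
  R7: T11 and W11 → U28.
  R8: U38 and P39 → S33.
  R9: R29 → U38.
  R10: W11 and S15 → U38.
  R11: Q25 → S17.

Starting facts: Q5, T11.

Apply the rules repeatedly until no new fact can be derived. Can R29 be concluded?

R29 would need S33 (R6), but S33 is never established.

No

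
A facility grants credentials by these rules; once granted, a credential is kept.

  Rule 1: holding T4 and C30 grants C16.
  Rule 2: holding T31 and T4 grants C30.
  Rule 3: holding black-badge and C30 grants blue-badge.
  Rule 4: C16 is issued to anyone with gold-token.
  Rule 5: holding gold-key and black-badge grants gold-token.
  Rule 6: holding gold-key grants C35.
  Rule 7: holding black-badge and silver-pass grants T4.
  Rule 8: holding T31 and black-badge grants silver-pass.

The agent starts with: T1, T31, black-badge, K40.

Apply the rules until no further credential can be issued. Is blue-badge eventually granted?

Yes

Holding T31 and black-badge grants silver-pass (Rule 8).
Holding black-badge and silver-pass grants T4 (Rule 7).
Holding T31 and T4 grants C30 (Rule 2).
Holding black-badge and C30 grants blue-badge (Rule 3).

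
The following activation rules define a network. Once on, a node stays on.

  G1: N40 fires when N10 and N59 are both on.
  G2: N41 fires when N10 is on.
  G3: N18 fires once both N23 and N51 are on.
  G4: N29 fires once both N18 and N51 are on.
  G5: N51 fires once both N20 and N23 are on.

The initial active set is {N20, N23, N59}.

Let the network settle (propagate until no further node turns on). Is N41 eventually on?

No

N41 would need N10 (G2), but N10 never turns on.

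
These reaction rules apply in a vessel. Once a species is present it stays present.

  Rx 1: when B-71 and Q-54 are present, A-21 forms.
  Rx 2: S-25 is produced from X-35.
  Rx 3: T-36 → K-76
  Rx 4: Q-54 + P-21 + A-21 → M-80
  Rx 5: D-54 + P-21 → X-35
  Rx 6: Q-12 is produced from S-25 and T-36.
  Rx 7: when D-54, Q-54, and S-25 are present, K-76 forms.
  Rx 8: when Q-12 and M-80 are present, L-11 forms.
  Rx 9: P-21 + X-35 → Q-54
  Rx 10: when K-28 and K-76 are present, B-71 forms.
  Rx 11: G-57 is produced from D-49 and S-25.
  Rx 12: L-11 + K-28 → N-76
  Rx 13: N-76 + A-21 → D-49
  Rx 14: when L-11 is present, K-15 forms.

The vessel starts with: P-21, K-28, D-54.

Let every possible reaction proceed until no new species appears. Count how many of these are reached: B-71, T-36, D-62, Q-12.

D-54 and P-21 present → X-35 forms (Rx 5).
X-35 present → S-25 forms (Rx 2).
P-21 and X-35 present → Q-54 forms (Rx 9).
D-54, Q-54, and S-25 present → K-76 forms (Rx 7).
K-28 and K-76 present → B-71 forms (Rx 10).
B-71: reached.
No rule produces T-36, and it is not given.
No rule produces D-62, and it is not given.
Q-12 would need S-25 and T-36 (Rx 6), but T-36 never forms.
Reached: B-71 — 1 of the 4.

1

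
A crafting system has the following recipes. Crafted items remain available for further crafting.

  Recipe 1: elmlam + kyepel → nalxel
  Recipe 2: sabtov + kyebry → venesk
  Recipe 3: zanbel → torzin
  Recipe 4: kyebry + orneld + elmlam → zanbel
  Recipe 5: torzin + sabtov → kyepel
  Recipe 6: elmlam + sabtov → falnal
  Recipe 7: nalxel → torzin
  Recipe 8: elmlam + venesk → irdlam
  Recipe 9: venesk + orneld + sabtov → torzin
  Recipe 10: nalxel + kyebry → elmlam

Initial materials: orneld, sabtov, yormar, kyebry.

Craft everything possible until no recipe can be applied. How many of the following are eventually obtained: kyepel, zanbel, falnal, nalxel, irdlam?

1

Using Recipe 2, sabtov and kyebry make venesk.
venesk + orneld + sabtov → torzin (Recipe 9).
Using Recipe 5, torzin and sabtov make kyepel.
kyepel: reached.
zanbel would need kyebry, orneld, and elmlam (Recipe 4), but elmlam is never obtained.
falnal would need elmlam and sabtov (Recipe 6), but elmlam is never obtained.
nalxel would need elmlam and kyepel (Recipe 1), but elmlam is never obtained.
irdlam would need elmlam and venesk (Recipe 8), but elmlam is never obtained.
Reached: kyepel — 1 of the 5.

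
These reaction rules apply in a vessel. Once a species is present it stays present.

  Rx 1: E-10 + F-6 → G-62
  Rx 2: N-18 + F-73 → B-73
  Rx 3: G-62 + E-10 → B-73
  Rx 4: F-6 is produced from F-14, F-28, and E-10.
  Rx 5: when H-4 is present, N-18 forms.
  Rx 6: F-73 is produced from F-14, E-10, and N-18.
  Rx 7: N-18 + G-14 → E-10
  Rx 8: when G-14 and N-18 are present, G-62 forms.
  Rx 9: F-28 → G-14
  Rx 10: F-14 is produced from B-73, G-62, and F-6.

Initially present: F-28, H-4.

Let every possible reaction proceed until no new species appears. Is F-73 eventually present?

F-73 would need F-14, E-10, and N-18 (Rx 6), but F-14 never forms.

No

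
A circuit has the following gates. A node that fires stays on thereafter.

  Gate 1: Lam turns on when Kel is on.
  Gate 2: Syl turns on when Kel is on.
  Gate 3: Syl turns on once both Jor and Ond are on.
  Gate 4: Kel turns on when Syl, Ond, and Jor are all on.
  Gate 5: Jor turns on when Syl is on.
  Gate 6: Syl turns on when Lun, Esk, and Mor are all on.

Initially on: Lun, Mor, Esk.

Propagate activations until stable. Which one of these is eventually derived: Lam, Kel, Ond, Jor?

Lun, Esk, and Mor are on, so Syl turns on (Gate 6).
Syl is on, so Jor turns on (Gate 5).
Kel would need Syl, Ond, and Jor (Gate 4), but Ond never turns on. No rule produces Ond, and it is not given. Lam would need Kel (Gate 1), but Kel never turns on.

Jor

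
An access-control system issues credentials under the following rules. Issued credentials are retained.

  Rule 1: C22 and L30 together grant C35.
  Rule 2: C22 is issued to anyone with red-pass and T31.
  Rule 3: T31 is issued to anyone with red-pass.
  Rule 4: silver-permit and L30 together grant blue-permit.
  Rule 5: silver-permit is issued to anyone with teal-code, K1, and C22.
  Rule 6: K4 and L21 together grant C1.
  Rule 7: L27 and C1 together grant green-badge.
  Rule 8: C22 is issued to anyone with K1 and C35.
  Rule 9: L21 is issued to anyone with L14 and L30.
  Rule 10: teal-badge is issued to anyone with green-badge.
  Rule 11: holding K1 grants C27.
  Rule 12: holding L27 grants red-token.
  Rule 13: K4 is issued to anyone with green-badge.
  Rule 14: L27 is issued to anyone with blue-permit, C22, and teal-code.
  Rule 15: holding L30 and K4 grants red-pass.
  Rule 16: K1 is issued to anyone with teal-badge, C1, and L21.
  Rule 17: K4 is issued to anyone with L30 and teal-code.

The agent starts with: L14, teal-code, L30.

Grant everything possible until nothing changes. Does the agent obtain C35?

Yes

Holding L30 and teal-code grants K4 (Rule 17).
Holding L30 and K4 grants red-pass (Rule 15).
Holding red-pass grants T31 (Rule 3).
Holding red-pass and T31 grants C22 (Rule 2).
Holding C22 and L30 grants C35 (Rule 1).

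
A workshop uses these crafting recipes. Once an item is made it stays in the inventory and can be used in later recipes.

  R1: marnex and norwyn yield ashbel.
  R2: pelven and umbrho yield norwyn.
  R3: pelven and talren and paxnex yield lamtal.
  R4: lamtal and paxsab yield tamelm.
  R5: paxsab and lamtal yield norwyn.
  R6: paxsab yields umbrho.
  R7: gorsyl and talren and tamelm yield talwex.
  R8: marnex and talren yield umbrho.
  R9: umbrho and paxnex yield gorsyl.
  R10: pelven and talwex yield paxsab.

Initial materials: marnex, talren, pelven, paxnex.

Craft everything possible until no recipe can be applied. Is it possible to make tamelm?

tamelm would need lamtal and paxsab (R4), but paxsab is never obtained.

No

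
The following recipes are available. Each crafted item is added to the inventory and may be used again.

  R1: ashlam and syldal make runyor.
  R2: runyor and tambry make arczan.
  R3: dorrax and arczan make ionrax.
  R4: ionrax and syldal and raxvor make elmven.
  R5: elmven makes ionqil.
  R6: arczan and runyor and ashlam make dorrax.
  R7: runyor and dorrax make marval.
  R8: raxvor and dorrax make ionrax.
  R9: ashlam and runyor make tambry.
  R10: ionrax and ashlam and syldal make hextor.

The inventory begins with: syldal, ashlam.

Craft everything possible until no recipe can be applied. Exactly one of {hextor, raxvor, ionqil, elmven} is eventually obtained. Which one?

hextor

ashlam and syldal → runyor (R1).
ashlam and runyor → tambry (R9).
Using R2, runyor and tambry make arczan.
arczan and runyor and ashlam → dorrax (R6).
Using R3, dorrax and arczan make ionrax.
Using R10, ionrax, ashlam, and syldal make hextor.
No rule produces raxvor, and it is not given. elmven would need ionrax, syldal, and raxvor (R4), but raxvor is never obtained. ionqil would need elmven (R5), but elmven is never obtained.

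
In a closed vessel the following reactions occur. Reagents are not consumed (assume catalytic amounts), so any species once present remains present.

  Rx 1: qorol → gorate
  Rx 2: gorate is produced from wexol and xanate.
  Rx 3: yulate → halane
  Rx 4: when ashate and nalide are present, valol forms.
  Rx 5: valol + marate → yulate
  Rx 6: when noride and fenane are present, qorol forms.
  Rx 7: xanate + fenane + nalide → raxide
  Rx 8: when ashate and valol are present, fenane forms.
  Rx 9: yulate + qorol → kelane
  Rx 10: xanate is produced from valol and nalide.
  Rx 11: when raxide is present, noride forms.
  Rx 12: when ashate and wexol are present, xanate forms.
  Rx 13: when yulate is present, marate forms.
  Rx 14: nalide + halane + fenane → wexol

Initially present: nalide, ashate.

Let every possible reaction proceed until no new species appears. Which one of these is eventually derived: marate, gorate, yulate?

gorate

ashate and nalide present → valol forms (Rx 4).
valol and nalide present → xanate forms (Rx 10).
ashate and valol present → fenane forms (Rx 8).
xanate, fenane, and nalide present → raxide forms (Rx 7).
raxide present → noride forms (Rx 11).
noride and fenane present → qorol forms (Rx 6).
qorol present → gorate forms (Rx 1).
yulate would need valol and marate (Rx 5), but marate never forms. marate would need yulate (Rx 13), but yulate never forms.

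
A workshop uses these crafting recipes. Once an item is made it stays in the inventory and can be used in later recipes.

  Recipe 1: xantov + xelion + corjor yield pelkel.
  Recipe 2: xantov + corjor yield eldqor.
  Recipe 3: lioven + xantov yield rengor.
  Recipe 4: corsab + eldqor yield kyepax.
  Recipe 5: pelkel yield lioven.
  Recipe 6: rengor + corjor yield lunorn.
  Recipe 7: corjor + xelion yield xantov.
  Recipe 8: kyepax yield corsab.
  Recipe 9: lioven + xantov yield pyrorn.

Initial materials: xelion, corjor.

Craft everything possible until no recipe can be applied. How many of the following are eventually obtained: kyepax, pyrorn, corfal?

corjor + xelion → xantov (Recipe 7).
Using Recipe 1, xantov, xelion, and corjor make pelkel.
pelkel → lioven (Recipe 5).
lioven + xantov → pyrorn (Recipe 9).
kyepax would need corsab and eldqor (Recipe 4), but corsab is never obtained.
pyrorn: reached.
No rule produces corfal, and it is not given.
Reached: pyrorn — 1 of the 3.

1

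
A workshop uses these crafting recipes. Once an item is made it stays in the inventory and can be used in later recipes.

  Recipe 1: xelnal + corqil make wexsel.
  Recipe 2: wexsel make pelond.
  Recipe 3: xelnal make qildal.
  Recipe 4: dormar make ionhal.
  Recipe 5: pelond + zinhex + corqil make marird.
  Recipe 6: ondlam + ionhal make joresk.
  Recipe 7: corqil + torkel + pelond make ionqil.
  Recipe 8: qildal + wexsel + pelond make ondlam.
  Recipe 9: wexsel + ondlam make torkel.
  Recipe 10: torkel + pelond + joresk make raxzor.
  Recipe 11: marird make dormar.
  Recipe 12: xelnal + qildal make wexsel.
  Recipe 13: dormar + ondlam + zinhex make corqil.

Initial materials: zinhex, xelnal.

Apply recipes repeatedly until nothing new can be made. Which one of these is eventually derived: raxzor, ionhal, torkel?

torkel

xelnal → qildal (Recipe 3).
xelnal + qildal → wexsel (Recipe 12).
Using Recipe 2, wexsel makes pelond.
qildal + wexsel + pelond → ondlam (Recipe 8).
Using Recipe 9, wexsel and ondlam make torkel.
raxzor would need torkel, pelond, and joresk (Recipe 10), but joresk is never obtained. ionhal would need dormar (Recipe 4), but dormar is never obtained.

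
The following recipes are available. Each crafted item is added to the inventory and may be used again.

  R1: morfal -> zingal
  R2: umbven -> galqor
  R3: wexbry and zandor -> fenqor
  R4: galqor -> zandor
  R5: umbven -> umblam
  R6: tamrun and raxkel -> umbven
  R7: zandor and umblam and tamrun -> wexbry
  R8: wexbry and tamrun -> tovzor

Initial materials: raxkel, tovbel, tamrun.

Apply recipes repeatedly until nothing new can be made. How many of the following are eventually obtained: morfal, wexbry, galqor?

2

tamrun and raxkel -> umbven (R6).
Using R2, umbven makes galqor.
umbven -> umblam (R5).
galqor -> zandor (R4).
Using R7, zandor, umblam, and tamrun make wexbry.
No rule produces morfal, and it is not given.
wexbry: reached.
galqor: reached.
Reached: wexbry and galqor — 2 of the 3.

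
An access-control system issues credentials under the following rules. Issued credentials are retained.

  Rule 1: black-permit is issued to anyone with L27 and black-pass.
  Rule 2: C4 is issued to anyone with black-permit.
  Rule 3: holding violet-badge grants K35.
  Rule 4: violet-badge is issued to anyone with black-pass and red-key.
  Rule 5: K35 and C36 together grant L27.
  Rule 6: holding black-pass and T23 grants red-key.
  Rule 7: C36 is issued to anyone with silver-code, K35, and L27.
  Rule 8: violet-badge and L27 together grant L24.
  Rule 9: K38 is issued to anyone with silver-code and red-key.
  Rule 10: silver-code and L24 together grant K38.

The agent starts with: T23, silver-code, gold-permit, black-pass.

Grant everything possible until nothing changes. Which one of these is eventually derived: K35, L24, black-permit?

K35

Holding black-pass and T23 grants red-key (Rule 6).
Holding black-pass and red-key grants violet-badge (Rule 4).
Holding violet-badge grants K35 (Rule 3).
black-permit would need L27 and black-pass (Rule 1), but L27 is never granted. L24 would need violet-badge and L27 (Rule 8), but L27 is never granted.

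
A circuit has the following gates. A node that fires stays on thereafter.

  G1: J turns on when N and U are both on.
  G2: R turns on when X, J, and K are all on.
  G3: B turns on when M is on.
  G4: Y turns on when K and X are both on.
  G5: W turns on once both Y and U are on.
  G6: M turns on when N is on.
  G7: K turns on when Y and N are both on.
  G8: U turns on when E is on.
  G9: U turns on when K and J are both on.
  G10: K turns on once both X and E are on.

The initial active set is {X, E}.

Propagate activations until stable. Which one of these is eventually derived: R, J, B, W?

G10: X and E on → K on.
G8: E on → U on.
K and X are on, so Y turns on (G4).
Y and U are on, so W turns on (G5).
R would need X, J, and K (G2), but J never turns on. J would need N and U (G1), but N never turns on. B would need M (G3), but M never turns on.

W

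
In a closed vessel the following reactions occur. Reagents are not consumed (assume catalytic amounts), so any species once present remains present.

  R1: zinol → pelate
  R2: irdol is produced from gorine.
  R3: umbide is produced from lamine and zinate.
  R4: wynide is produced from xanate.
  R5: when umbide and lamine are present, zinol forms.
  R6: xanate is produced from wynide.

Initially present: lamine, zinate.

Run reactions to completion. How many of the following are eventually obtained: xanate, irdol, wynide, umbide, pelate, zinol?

lamine and zinate present → umbide forms (R3).
umbide and lamine present → zinol forms (R5).
zinol present → pelate forms (R1).
xanate would need wynide (R6), but wynide never forms.
irdol would need gorine (R2), but gorine never forms.
wynide would need xanate (R4), but xanate never forms.
umbide: reached.
pelate: reached.
zinol: reached.
Reached: umbide, pelate, and zinol — 3 of the 6.

3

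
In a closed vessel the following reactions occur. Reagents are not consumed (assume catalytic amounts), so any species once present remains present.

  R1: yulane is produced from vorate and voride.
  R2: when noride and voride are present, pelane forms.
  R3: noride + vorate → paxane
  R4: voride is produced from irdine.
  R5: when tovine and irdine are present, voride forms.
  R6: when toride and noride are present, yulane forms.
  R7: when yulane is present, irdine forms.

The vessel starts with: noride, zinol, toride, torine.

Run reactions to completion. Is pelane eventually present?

toride and noride present → yulane forms (R6).
yulane present → irdine forms (R7).
irdine present → voride forms (R4).
noride and voride present → pelane forms (R2).

Yes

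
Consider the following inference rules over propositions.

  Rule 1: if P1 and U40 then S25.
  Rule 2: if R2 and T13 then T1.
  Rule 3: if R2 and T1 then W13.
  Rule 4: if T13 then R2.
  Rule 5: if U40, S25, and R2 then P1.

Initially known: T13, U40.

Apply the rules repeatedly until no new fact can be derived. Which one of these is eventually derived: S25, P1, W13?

W13

T13 holds, so R2 follows (Rule 4).
R2 and T13 hold, so T1 follows (Rule 2).
R2 and T1 hold, so W13 follows (Rule 3).
P1 would need U40, S25, and R2 (Rule 5), but S25 is never established. S25 would need P1 and U40 (Rule 1), but P1 is never established.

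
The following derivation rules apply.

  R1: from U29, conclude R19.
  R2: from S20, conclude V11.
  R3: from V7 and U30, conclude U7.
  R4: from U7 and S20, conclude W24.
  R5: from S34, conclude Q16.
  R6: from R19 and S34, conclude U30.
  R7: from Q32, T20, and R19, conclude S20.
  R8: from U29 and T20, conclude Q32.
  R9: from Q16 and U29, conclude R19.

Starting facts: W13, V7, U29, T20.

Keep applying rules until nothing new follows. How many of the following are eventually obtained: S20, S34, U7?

U29 and T20 hold, so Q32 follows (R8).
From U29, R1 gives R19.
Q32, T20, and R19 hold, so S20 follows (R7).
S20: reached.
No rule produces S34, and it is not given.
U7 would need V7 and U30 (R3), but U30 is never established.
Reached: S20 — 1 of the 3.

1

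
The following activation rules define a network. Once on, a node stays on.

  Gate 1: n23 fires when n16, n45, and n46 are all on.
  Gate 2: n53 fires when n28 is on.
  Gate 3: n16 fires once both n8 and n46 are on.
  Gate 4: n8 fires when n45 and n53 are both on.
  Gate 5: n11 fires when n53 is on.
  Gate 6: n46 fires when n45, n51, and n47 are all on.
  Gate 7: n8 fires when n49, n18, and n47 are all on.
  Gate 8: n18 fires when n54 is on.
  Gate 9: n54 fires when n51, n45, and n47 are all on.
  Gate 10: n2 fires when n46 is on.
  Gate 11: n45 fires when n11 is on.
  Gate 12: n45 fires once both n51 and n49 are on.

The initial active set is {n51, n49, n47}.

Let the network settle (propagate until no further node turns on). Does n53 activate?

No

n53 would need n28 (Gate 2), but n28 never turns on.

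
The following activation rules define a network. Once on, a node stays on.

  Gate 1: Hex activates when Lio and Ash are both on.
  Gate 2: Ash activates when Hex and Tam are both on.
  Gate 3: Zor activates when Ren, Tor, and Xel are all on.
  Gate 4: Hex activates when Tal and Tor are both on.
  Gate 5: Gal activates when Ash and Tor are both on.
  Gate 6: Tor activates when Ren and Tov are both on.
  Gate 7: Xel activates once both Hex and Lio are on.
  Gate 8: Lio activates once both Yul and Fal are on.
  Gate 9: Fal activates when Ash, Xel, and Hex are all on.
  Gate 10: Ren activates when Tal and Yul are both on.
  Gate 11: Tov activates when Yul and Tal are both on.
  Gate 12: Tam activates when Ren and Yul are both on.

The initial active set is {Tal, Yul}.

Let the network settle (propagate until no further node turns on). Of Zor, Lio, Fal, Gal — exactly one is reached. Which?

Gate 10: Tal and Yul on → Ren on.
Gate 11: Yul and Tal on → Tov on.
Gate 6: Ren and Tov on → Tor on.
Ren and Yul are on, so Tam activates (Gate 12).
Gate 4: Tal and Tor on → Hex on.
Hex and Tam are on, so Ash activates (Gate 2).
Gate 5: Ash and Tor on → Gal on.
Zor would need Ren, Tor, and Xel (Gate 3), but Xel never turns on. Lio would need Yul and Fal (Gate 8), but Fal never turns on. Fal would need Ash, Xel, and Hex (Gate 9), but Xel never turns on.

Gal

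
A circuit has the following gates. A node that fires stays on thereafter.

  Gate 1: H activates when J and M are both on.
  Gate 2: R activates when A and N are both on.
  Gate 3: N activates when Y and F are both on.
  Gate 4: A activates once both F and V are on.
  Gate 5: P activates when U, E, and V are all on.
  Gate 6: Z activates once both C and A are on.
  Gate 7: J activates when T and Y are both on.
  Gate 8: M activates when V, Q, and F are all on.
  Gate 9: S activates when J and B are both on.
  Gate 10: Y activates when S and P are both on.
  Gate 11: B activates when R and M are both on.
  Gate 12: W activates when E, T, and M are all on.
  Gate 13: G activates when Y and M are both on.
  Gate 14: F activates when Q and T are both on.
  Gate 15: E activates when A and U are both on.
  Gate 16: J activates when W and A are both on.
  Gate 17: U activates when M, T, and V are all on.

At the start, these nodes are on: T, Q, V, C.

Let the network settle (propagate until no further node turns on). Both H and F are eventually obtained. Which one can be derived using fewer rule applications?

F

F: Q and T are on, so F activates (Gate 14). [1 rule application]
H: Q and T are on, so F activates (Gate 14). V, Q, and F are on, so M activates (Gate 8). F and V are on, so A activates (Gate 4). M, T, and V are on, so U activates (Gate 17). Gate 15: A and U on → E on. E, T, and M are on, so W activates (Gate 12). Gate 16: W and A on → J on. J and M are on, so H activates (Gate 1). [8 rule applications]
F needs fewer.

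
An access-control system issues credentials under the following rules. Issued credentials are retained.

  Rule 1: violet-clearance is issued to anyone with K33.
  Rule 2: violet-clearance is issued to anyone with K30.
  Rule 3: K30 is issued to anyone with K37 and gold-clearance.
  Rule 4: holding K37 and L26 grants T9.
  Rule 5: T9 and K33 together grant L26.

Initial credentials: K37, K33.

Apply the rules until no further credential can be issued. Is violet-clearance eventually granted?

Yes

Holding K33 grants violet-clearance (Rule 1).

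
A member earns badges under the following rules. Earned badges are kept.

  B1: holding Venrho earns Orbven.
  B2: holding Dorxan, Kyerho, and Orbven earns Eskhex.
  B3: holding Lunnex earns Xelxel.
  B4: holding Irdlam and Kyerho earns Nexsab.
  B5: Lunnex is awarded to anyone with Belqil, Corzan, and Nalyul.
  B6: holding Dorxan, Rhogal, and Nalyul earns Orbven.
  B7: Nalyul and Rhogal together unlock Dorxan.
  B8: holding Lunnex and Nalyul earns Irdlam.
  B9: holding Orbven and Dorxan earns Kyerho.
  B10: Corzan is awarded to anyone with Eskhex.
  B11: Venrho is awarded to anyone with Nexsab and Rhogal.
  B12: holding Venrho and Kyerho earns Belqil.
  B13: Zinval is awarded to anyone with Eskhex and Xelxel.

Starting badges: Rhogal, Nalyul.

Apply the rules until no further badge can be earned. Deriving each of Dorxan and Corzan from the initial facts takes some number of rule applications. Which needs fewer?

Dorxan

Dorxan: With Nalyul and Rhogal, Dorxan is earned (B7). [1 rule application]
Corzan: With Nalyul and Rhogal, Dorxan is earned (B7). With Dorxan, Rhogal, and Nalyul, Orbven is earned (B6). With Orbven and Dorxan, Kyerho is earned (B9). With Dorxan, Kyerho, and Orbven, Eskhex is earned (B2). With Eskhex, Corzan is earned (B10). [5 rule applications]
Dorxan needs fewer.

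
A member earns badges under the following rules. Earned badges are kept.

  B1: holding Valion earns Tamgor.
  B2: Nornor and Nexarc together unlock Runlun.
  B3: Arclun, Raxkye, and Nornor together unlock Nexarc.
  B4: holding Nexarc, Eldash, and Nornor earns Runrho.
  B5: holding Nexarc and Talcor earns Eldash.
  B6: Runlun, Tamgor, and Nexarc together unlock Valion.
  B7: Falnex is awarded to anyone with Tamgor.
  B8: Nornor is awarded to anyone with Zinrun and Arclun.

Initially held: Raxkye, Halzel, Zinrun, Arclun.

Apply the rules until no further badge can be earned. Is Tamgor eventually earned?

No

Tamgor would need Valion (B1), but Valion is never earned.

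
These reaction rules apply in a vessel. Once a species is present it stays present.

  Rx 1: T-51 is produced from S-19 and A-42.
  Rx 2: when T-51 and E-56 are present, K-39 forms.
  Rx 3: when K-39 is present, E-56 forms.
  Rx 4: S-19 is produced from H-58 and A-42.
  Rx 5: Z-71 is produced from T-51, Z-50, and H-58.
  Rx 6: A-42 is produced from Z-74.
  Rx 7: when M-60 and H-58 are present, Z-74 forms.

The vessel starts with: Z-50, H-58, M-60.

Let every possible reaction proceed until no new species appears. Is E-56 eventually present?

No

E-56 would need K-39 (Rx 3), but K-39 never forms.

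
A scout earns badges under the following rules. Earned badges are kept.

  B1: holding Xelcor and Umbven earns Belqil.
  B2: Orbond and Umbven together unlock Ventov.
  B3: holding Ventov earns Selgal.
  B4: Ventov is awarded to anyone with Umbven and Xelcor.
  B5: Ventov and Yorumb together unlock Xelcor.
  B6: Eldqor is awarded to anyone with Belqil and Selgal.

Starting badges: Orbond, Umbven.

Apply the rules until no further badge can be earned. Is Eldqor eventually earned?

Eldqor would need Belqil and Selgal (B6), but Belqil is never earned.

No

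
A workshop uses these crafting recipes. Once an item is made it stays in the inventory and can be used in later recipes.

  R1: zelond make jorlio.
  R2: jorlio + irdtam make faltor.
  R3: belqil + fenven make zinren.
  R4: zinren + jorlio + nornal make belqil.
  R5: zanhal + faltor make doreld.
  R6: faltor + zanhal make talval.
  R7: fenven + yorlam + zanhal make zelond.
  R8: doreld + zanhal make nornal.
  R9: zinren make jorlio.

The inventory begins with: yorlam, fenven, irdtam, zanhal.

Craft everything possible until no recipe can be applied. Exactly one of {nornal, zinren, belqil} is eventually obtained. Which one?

Using R7, fenven, yorlam, and zanhal make zelond.
zelond → jorlio (R1).
jorlio + irdtam → faltor (R2).
zanhal + faltor → doreld (R5).
Using R8, doreld and zanhal make nornal.
zinren would need belqil and fenven (R3), but belqil is never obtained. belqil would need zinren, jorlio, and nornal (R4), but zinren is never obtained.

nornal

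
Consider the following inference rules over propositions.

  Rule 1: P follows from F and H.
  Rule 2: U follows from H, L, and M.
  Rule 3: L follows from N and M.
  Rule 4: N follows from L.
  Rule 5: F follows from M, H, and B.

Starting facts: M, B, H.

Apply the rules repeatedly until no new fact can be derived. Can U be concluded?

No

U would need H, L, and M (Rule 2), but L is never established.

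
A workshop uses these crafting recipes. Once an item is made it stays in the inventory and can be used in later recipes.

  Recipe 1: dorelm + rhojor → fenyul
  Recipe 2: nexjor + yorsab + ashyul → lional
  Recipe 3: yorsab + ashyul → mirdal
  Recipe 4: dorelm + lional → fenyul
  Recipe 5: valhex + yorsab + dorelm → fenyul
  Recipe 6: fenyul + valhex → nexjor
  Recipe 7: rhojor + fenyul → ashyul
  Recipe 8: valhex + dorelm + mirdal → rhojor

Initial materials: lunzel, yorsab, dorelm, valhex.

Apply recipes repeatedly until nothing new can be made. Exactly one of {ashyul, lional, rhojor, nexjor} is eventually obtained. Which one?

nexjor

valhex + yorsab + dorelm → fenyul (Recipe 5).
Using Recipe 6, fenyul and valhex make nexjor.
lional would need nexjor, yorsab, and ashyul (Recipe 2), but ashyul is never obtained. ashyul would need rhojor and fenyul (Recipe 7), but rhojor is never obtained. rhojor would need valhex, dorelm, and mirdal (Recipe 8), but mirdal is never obtained.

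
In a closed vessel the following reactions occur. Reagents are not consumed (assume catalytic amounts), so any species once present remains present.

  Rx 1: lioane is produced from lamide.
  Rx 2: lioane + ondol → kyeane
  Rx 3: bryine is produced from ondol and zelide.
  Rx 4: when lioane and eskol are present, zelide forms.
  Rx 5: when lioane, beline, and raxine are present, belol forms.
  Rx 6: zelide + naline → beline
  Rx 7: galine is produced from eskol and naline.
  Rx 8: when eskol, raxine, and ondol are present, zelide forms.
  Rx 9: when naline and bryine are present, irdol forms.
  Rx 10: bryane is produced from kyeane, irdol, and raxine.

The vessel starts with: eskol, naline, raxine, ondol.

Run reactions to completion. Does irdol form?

Yes

eskol, raxine, and ondol present → zelide forms (Rx 8).
ondol and zelide present → bryine forms (Rx 3).
naline and bryine present → irdol forms (Rx 9).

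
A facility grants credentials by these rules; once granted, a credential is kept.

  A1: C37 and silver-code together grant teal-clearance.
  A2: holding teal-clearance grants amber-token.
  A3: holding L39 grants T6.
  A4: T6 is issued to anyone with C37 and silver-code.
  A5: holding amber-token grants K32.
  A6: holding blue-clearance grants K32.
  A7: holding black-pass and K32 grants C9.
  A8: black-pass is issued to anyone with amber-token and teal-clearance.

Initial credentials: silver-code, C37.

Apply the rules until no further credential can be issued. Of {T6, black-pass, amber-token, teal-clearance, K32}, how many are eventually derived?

Holding C37 and silver-code grants teal-clearance (A1).
Holding C37 and silver-code grants T6 (A4).
Holding teal-clearance grants amber-token (A2).
Holding amber-token grants K32 (A5).
Holding amber-token and teal-clearance grants black-pass (A8).
T6: reached.
black-pass: reached.
amber-token: reached.
teal-clearance: reached.
K32: reached.
All 5 are reached.

5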